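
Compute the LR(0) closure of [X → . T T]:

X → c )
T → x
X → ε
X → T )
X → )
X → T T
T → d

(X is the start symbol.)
To compute CLOSURE, for each item [A → α.Bβ] where B is a non-terminal, add [B → .γ] for all productions B → γ; repeat for the newly added items until nothing changes.

Start with: [X → . T T]
  [X → . T T] has the dot before T: add [T → . x], [T → . d]
No further items can be added.

CLOSURE = { [T → . d], [T → . x], [X → . T T] }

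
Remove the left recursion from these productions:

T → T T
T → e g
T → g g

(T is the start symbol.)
T → e g T'
T → g g T'
T' → T T'
T' → ε

T is directly left-recursive. The standard transformation for
  A → A α₁ | ... | A α_m | β₁ | ... | β_n
is
  A  → β₁ A' | ... | β_n A'
  A' → α₁ A' | ... | α_m A' | ε

T → e g becomes T → e g T'
T → g g becomes T → g g T'
T → T T becomes T' → T T'
Add T' → ε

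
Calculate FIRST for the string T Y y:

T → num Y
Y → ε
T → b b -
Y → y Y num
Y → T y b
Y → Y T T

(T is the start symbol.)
FIRST sets of the non-terminals involved (from the grammar, by fixed-point iteration):
  FIRST(T) = { 'b', 'num' }

To compute FIRST(T Y y), process the symbols left to right:
Symbol T is a non-terminal. Add FIRST(T) \ {ε} = { 'b', 'num' }
T is not nullable (ε ∉ FIRST(T)), so stop here.
FIRST(T Y y) = { 'b', 'num' }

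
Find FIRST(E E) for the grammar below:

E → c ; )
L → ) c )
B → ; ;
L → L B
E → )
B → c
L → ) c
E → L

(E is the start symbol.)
FIRST sets of the non-terminals involved (from the grammar, by fixed-point iteration):
  FIRST(E) = { ')', 'c' }

To compute FIRST(E E), process the symbols left to right:
Symbol E is a non-terminal. Add FIRST(E) \ {ε} = { ')', 'c' }
E is not nullable (ε ∉ FIRST(E)), so stop here.
FIRST(E E) = { ')', 'c' }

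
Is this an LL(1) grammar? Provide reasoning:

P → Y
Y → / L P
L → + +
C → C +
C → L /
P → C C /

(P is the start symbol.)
A grammar is LL(1) if for each non-terminal N with multiple productions, the predict sets of those productions are pairwise disjoint, where PREDICT(N → α) = (FIRST(α) \ {ε}) ∪ (FOLLOW(N) if α ⇒* ε).

Relevant sets:
  FIRST(Y) = { '/' }
  FIRST(C) = { '+' }
  FIRST(L) = { '+' }

For P:
  PREDICT(P → Y) = { '/' }
  PREDICT(P → C C '/') = { '+' }
For C:
  PREDICT(C → C '+') = { '+' }
  PREDICT(C → L '/') = { '+' }
Y, L have a single production, so nothing to check there.

Conflict found: Predict set conflict for C: { '+' }
The grammar is NOT LL(1).

Answer: No. Predict set conflict for C: { '+' }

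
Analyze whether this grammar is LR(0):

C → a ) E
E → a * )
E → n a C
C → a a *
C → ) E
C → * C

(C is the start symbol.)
Augment with C' → C and build the canonical LR(0) collection (I0 = CLOSURE({[C' → . C]}), then GOTO on every symbol after a dot until no new states appear). It has 17 states:
  I0: { [C → . ) E], [C → . * C], [C → . a ) E], [C → . a a *], [C' → . C] }  — shift
  I1: { [C → ) . E], [E → . a * )], [E → . n a C] }  — shift
  I2: { [C → * . C], [C → . ) E], [C → . * C], [C → . a ) E], [C → . a a *] }  — shift
  I3: { [C' → C .] }  — accept
  I4: { [C → a . ) E], [C → a . a *] }  — shift
  I5: { [C → a ) . E], [E → . a * )], [E → . n a C] }  — shift
  I6: { [C → a a . *] }  — shift
  I7: { [C → a a * .] }  — reduce
  I8: { [C → a ) E .] }  — reduce
  I9: { [E → a . * )] }  — shift
  I10: { [E → n . a C] }  — shift
  I11: { [C → . ) E], [C → . * C], [C → . a ) E], [C → . a a *], [E → n a . C] }  — shift
  I12: { [E → n a C .] }  — reduce
  I13: { [E → a * . )] }  — shift
  I14: { [E → a * ) .] }  — reduce
  I15: { [C → * C .] }  — reduce
  I16: { [C → ) E .] }  — reduce

Every state is either a pure shift/goto state or contains exactly one complete item and nothing to shift — no conflicts. The grammar is LR(0).

Answer: Yes, the grammar is LR(0)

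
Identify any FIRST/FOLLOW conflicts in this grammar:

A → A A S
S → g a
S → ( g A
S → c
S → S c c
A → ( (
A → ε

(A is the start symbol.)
Nullable non-terminals: A.
FIRST sets used below: FIRST(A) = { '(', 'c', 'g', ε }, FIRST(S) = { '(', 'c', 'g' }

A: nullable alternative(s) A → ε; FOLLOW(A) = { $, '(', 'c', 'g' }
  A → A A S: FIRST \ {ε} = { '(', 'c', 'g' } — overlaps FOLLOW(A) on { '(', 'c', 'g' }: CONFLICT
  A → ( (: FIRST \ {ε} = { '(' } — overlaps FOLLOW(A) on { '(' }: CONFLICT
  A → ε: FIRST \ {ε} = { } — this is the only nullable alternative, skip

S has no nullable alternative, so no FIRST/FOLLOW check is needed there.

So the grammar has 2 FIRST/FOLLOW conflicts (marked CONFLICT above).

Answer: Yes. A → A A S with FOLLOW(A) on { '(', 'c', 'g' }; A → '(' '(' with FOLLOW(A) on { '(' }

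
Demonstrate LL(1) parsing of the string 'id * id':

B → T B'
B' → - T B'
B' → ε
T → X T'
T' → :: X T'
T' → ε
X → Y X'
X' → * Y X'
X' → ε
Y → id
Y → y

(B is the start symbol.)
LL(1) parsing maintains a stack (initially the start symbol over $) and the input. At each step: if the stack top is a terminal, match it against the current input token; if it is a non-terminal N, replace it with the RHS of M[N, lookahead] (the unique production whose predict set contains the lookahead).

Stack is shown with the top on the left.

Stack           Input      Action
---------------------------------
B $             id * id $  output B → T B'
T B' $          id * id $  output T → X T'
X T' B' $       id * id $  output X → Y X'
Y X' T' B' $    id * id $  output Y → id
id X' T' B' $   id * id $  match 'id'
X' T' B' $      * id $     output X' → * Y X'
* Y X' T' B' $  * id $     match '*'
Y X' T' B' $    id $       output Y → id
id X' T' B' $   id $       match 'id'
X' T' B' $      $          output X' → ε
T' B' $         $          output T' → ε
B' $            $          output B' → ε
$               $          accept

The string is accepted.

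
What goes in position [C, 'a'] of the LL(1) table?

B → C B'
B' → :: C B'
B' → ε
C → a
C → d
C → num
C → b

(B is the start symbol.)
To find M[C, 'a'], we find productions for C where 'a' is in the predict set (PREDICT(N → α) = (FIRST(α) \ {ε}) ∪ (FOLLOW(N) if α ⇒* ε)).

C → a: PREDICT = { 'a' }
  'a' is in predict set, so this production goes in M[C, 'a']
C → d: PREDICT = { 'd' }
C → num: PREDICT = { 'num' }
C → b: PREDICT = { 'b' }

M[C, 'a'] = C → a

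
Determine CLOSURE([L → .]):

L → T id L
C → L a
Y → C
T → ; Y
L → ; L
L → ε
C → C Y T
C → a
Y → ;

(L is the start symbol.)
To compute CLOSURE, for each item [A → α.Bβ] where B is a non-terminal, add [B → .γ] for all productions B → γ; repeat for the newly added items until nothing changes.

Start with: [L → .]
The dot is at the end, so nothing is added.

CLOSURE = { [L → .] }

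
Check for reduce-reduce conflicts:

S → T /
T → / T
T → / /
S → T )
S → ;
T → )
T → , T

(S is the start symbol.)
Augment with S' → S and build the canonical LR(0) collection (I0 = CLOSURE({[S' → . S]}), then GOTO on every symbol after a dot until no new states appear). It has 12 states:
  I0: { [S → . ;], [S → . T )], [S → . T /], [S' → . S], [T → . )], [T → . , T], [T → . / /], [T → . / T] }  — shift
  I1: { [T → ) .] }  — reduce
  I2: { [T → , . T], [T → . )], [T → . , T], [T → . / /], [T → . / T] }  — shift
  I3: { [T → . )], [T → . , T], [T → . / /], [T → . / T], [T → / . /], [T → / . T] }  — shift
  I4: { [S → ; .] }  — reduce
  I5: { [S' → S .] }  — accept
  I6: { [S → T . )], [S → T . /] }  — shift
  I7: { [S → T ) .] }  — reduce
  I8: { [S → T / .] }  — reduce
  I9: { [T → . )], [T → . , T], [T → . / /], [T → . / T], [T → / . /], [T → / . T], [T → / / .] }  — shift, reduce
  I10: { [T → / T .] }  — reduce
  I11: { [T → , T .] }  — reduce

No state contains more than one complete item.

Answer: No reduce-reduce conflicts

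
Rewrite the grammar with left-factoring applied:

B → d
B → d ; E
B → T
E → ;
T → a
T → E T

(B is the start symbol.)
Left-factoring transforms A → αβ₁ | αβ₂ into A → αA' and A' → β₁ | β₂
(α is the longest common prefix among the alternatives). Repeat until
no nonterminal has two alternatives with a common prefix.

Round 1: B has alternatives sharing prefix 'd'. Introduce B': B → d B'
  Add: B' → ε
  Add: B' → ; E

No remaining common prefixes — done.

Resulting grammar:
B → d B'
B' → ε
B' → ; E
B → T
E → ;
T → a
T → E T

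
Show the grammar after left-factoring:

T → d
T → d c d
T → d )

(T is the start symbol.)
Left-factoring transforms A → αβ₁ | αβ₂ into A → αA' and A' → β₁ | β₂
(α is the longest common prefix among the alternatives). Repeat until
no nonterminal has two alternatives with a common prefix.

Round 1: T has alternatives sharing prefix 'd'. Introduce T': T → d T'
  Add: T' → ε
  Add: T' → c d
  Add: T' → )

No remaining common prefixes — done.

Resulting grammar:
T → d T'
T' → ε
T' → c d
T' → )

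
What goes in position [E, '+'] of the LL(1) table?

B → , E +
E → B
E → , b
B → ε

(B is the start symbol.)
To find M[E, '+'], we find productions for E where '+' is in the predict set (PREDICT(N → α) = (FIRST(α) \ {ε}) ∪ (FOLLOW(N) if α ⇒* ε)).

Relevant sets:
  FIRST(B) = { ',', ε }
  FOLLOW(E) = { '+' }

E → B: PREDICT = { '+', ',' }
  '+' is in predict set, so this production goes in M[E, '+']
E → , b: PREDICT = { ',' }

M[E, '+'] = E → B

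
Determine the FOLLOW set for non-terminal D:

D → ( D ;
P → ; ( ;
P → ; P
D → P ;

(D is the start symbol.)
D is the start symbol, so $ ∈ FOLLOW(D).
In D → ( D ;: D is followed by ';', add FIRST(';') \ {ε} = { ';' }

Taking the union: FOLLOW(D) = { $, ';' }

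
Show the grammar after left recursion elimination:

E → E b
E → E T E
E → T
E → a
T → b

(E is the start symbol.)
E → T E'
E → a E'
E' → b E'
E' → T E E'
E' → ε
T → b

E is directly left-recursive. The standard transformation for
  A → A α₁ | ... | A α_m | β₁ | ... | β_n
is
  A  → β₁ A' | ... | β_n A'
  A' → α₁ A' | ... | α_m A' | ε

E → T becomes E → T E'
E → a becomes E → a E'
E → E b becomes E' → b E'
E → E T E becomes E' → T E E'
Add E' → ε

Productions for other non-terminals are unchanged:
  T → b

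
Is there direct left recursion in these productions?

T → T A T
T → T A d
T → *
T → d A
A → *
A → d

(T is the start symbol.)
Yes, T is left-recursive

T → T A T: LEFT RECURSIVE (starts with T)
T → T A d: LEFT RECURSIVE (starts with T)
T → *: starts with '*'
T → d A: starts with d
A → *: starts with '*'
A → d: starts with d

The grammar has direct left recursion on: T.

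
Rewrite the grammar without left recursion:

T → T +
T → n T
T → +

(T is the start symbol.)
T → n T T'
T → + T'
T' → + T'
T' → ε

T is directly left-recursive. The standard transformation for
  A → A α₁ | ... | A α_m | β₁ | ... | β_n
is
  A  → β₁ A' | ... | β_n A'
  A' → α₁ A' | ... | α_m A' | ε

T → n T becomes T → n T T'
T → + becomes T → + T'
T → T + becomes T' → + T'
Add T' → ε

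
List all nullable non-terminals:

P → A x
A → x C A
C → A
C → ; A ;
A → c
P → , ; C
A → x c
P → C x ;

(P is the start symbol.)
A non-terminal is nullable if it can derive ε (the empty string): either it has an ε-production, or it has a production whose right-hand side consists entirely of nullable non-terminals.

There are no ε-productions, so no non-terminal can derive ε.
No non-terminals are nullable.

Answer: None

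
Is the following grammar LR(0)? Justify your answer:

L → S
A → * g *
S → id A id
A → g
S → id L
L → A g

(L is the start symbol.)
Yes, the grammar is LR(0)

A grammar is LR(0) if no state in the canonical LR(0) collection has:
  - both a shift item (dot before a terminal) and a complete item (shift-reduce conflict), or
  - two or more complete items (reduce-reduce conflict; the accept item [L' → L .] counts as a complete item here).

Augment with L' → L and build the canonical LR(0) collection (I0 = CLOSURE({[L' → . L]}), then GOTO on every symbol after a dot until no new states appear). It has 13 states:
  I0: { [A → . * g *], [A → . g], [L → . A g], [L → . S], [L' → . L], [S → . id A id], [S → . id L] }  — shift
  I1: { [A → * . g *] }  — shift
  I2: { [L → A . g] }  — shift
  I3: { [L' → L .] }  — accept
  I4: { [L → S .] }  — reduce
  I5: { [A → g .] }  — reduce
  I6: { [A → . * g *], [A → . g], [L → . A g], [L → . S], [S → . id A id], [S → . id L], [S → id . A id], [S → id . L] }  — shift
  I7: { [L → A . g], [S → id A . id] }  — shift
  I8: { [S → id L .] }  — reduce
  I9: { [L → A g .] }  — reduce
  I10: { [S → id A id .] }  — reduce
  I11: { [A → * g . *] }  — shift
  I12: { [A → * g * .] }  — reduce

Every state is either a pure shift/goto state or contains exactly one complete item and nothing to shift — no conflicts. The grammar is LR(0).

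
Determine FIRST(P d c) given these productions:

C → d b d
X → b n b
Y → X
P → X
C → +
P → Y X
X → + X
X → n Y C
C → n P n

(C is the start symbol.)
{ '+', 'b', 'n' }

FIRST sets of the non-terminals involved (from the grammar, by fixed-point iteration):
  FIRST(P) = { '+', 'b', 'n' }

To compute FIRST(P d c), process the symbols left to right:
Symbol P is a non-terminal. Add FIRST(P) \ {ε} = { '+', 'b', 'n' }
P is not nullable (ε ∉ FIRST(P)), so stop here.
FIRST(P d c) = { '+', 'b', 'n' }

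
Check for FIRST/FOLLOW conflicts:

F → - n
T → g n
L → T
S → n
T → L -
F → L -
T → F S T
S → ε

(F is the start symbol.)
A FIRST/FOLLOW conflict occurs when a non-terminal N has a nullable alternative N → β (β ⇒* ε) and another alternative N → α with FIRST(α) ∩ FOLLOW(N) ≠ ∅: on such a lookahead the parser cannot decide between expanding α and letting N vanish via β.

Nullable non-terminals: S.

S: nullable alternative(s) S → ε; FOLLOW(S) = { '-', 'g' }
  S → n: FIRST \ {ε} = { 'n' } — disjoint from FOLLOW(S)
  S → ε: FIRST \ {ε} = { } — this is the only nullable alternative, skip

F, L, T have no nullable alternative, so no FIRST/FOLLOW check is needed there.

No FIRST/FOLLOW conflicts found.

Answer: No FIRST/FOLLOW conflicts.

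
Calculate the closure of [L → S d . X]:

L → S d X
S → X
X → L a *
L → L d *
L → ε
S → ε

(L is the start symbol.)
Start with: [L → S d . X]
  [L → S d . X] has the dot before X: add [X → . L a *]
  [X → . L a *] has the dot before L: add [L → . S d X], [L → . L d *], [L → .]
  [L → . S d X] has the dot before S: add [S → . X], [S → .]
No further items can be added.

CLOSURE = { [L → . L d *], [L → . S d X], [L → .], [L → S d . X], [S → . X], [S → .], [X → . L a *] }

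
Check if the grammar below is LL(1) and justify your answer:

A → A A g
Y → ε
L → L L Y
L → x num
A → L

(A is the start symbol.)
No. Predict set conflict for A: { 'x' }

A grammar is LL(1) if for each non-terminal N with multiple productions, the predict sets of those productions are pairwise disjoint, where PREDICT(N → α) = (FIRST(α) \ {ε}) ∪ (FOLLOW(N) if α ⇒* ε).

Relevant sets:
  FIRST(A) = { 'x' }
  FIRST(L) = { 'x' }

For A:
  PREDICT(A → A A g) = { 'x' }
  PREDICT(A → L) = { 'x' }
For L:
  PREDICT(L → L L Y) = { 'x' }
  PREDICT(L → x num) = { 'x' }
Y has a single production, so nothing to check there.

Conflict found: Predict set conflict for A: { 'x' }
The grammar is NOT LL(1).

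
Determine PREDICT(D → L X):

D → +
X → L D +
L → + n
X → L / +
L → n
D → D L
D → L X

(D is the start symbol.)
{ '+', 'n' }

PREDICT(D → L X) = (FIRST(RHS) \ {ε}) ∪ (FOLLOW(D) if ε ∈ FIRST(RHS), i.e. RHS ⇒* ε)
FIRST(L) = { '+', 'n' }
FIRST(L X) = { '+', 'n' }
ε ∉ FIRST(L X), so FOLLOW(D) is not added.
PREDICT(D → L X) = { '+', 'n' }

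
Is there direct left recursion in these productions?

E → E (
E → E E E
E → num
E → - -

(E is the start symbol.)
Yes, E is left-recursive

Direct left recursion occurs when N → N α for some non-terminal N (the right-hand side begins with the left-hand side itself).

E → E (: LEFT RECURSIVE (starts with E)
E → E E E: LEFT RECURSIVE (starts with E)
E → num: starts with num
E → - -: starts with '-'

The grammar has direct left recursion on: E.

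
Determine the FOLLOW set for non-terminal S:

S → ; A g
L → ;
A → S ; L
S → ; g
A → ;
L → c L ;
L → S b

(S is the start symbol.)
{ $, ';', 'b' }

S is the start symbol, so $ ∈ FOLLOW(S).
In A → S ; L: S is followed by ';' L, add FIRST(';' L) \ {ε} = { ';' }
In L → S b: S is followed by b, add FIRST(b) \ {ε} = { 'b' }

Taking the union: FOLLOW(S) = { $, ';', 'b' }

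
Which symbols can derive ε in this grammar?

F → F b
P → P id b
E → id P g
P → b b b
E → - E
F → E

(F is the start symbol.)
None

A non-terminal is nullable if it can derive ε (the empty string): either it has an ε-production, or it has a production whose right-hand side consists entirely of nullable non-terminals.

There are no ε-productions, so no non-terminal can derive ε.
No non-terminals are nullable.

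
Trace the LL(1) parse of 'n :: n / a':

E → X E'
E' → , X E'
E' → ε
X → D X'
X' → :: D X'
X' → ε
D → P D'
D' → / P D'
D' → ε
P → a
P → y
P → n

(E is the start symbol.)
Stack is shown with the top on the left.

Stack           Input         Action
------------------------------------
E $             n :: n / a $  output E → X E'
X E' $          n :: n / a $  output X → D X'
D X' E' $       n :: n / a $  output D → P D'
P D' X' E' $    n :: n / a $  output P → n
n D' X' E' $    n :: n / a $  match 'n'
D' X' E' $      :: n / a $    output D' → ε
X' E' $         :: n / a $    output X' → :: D X'
:: D X' E' $    :: n / a $    match '::'
D X' E' $       n / a $       output D → P D'
P D' X' E' $    n / a $       output P → n
n D' X' E' $    n / a $       match 'n'
D' X' E' $      / a $         output D' → / P D'
/ P D' X' E' $  / a $         match '/'
P D' X' E' $    a $           output P → a
a D' X' E' $    a $           match 'a'
D' X' E' $      $             output D' → ε
X' E' $         $             output X' → ε
E' $            $             output E' → ε
$               $             accept

The string is accepted.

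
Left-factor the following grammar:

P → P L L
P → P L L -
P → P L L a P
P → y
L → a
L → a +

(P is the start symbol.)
P → P L L P'
P' → ε
P' → -
P' → a P
P → y
L → a L'
L' → ε
L' → +

Left-factoring transforms A → αβ₁ | αβ₂ into A → αA' and A' → β₁ | β₂
(α is the longest common prefix among the alternatives). Repeat until
no nonterminal has two alternatives with a common prefix.

Round 1: P has alternatives sharing prefix 'P L L'. Introduce P': P → P L L P'
  Add: P' → ε
  Add: P' → -
  Add: P' → a P

Round 2: L has alternatives sharing prefix 'a'. Introduce L': L → a L'
  Add: L' → ε
  Add: L' → +

No remaining common prefixes — done.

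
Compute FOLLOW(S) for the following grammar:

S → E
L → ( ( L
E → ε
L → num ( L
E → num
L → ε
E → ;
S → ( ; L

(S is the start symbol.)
{ $ }

To compute FOLLOW(S), find every occurrence of S on a right-hand side N → α S β: add FIRST(β) \ {ε}, and if β is empty or nullable also add FOLLOW(N). Iterate to a fixed point.

S is the start symbol, so $ ∈ FOLLOW(S).
S does not occur on any right-hand side.

Taking the union: FOLLOW(S) = { $ }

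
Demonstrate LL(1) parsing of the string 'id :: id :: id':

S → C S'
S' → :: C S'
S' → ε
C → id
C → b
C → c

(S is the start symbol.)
Stack is shown with the top on the left.

Stack      Input             Action
-----------------------------------
S $        id :: id :: id $  output S → C S'
C S' $     id :: id :: id $  output C → id
id S' $    id :: id :: id $  match 'id'
S' $       :: id :: id $     output S' → :: C S'
:: C S' $  :: id :: id $     match '::'
C S' $     id :: id $        output C → id
id S' $    id :: id $        match 'id'
S' $       :: id $           output S' → :: C S'
:: C S' $  :: id $           match '::'
C S' $     id $              output C → id
id S' $    id $              match 'id'
S' $       $                 output S' → ε
$          $                 accept

The string is accepted.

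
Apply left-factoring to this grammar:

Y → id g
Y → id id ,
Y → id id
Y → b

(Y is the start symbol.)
Y → id Y'
Y' → g
Y' → id Y''
Y'' → ,
Y'' → ε
Y → b

Left-factoring transforms A → αβ₁ | αβ₂ into A → αA' and A' → β₁ | β₂
(α is the longest common prefix among the alternatives). Repeat until
no nonterminal has two alternatives with a common prefix.

Round 1: Y has alternatives sharing prefix 'id'. Introduce Y': Y → id Y'
  Add: Y' → g
  Add: Y' → id ,
  Add: Y' → id

Round 2: Y' has alternatives sharing prefix 'id'. Introduce Y'': Y' → id Y''
  Add: Y'' → ,
  Add: Y'' → ε

No remaining common prefixes — done.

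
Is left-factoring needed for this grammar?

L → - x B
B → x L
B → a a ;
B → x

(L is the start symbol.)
Left-factoring is needed when two productions for the same non-terminal
share a common prefix on the right-hand side.

Productions for B:
  B → x L
  B → a a ;
  B → x

Found common prefix 'x' in productions for B

Answer: Yes, B has productions with common prefix 'x'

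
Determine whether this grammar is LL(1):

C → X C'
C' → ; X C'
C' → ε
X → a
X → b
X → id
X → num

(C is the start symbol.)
A grammar is LL(1) if for each non-terminal N with multiple productions, the predict sets of those productions are pairwise disjoint, where PREDICT(N → α) = (FIRST(α) \ {ε}) ∪ (FOLLOW(N) if α ⇒* ε).

Relevant sets:
  FOLLOW(C') = { $ }

For C':
  PREDICT(C' → ';' X C') = { ';' }
  PREDICT(C' → ε) = { $ }
For X:
  PREDICT(X → a) = { 'a' }
  PREDICT(X → b) = { 'b' }
  PREDICT(X → id) = { 'id' }
  PREDICT(X → num) = { 'num' }
C has a single production, so nothing to check there.

All predict sets are disjoint. The grammar IS LL(1).

Answer: Yes, the grammar is LL(1).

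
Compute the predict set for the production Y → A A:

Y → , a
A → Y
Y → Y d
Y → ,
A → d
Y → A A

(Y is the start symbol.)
{ ',', 'd' }

PREDICT(Y → A A) = (FIRST(RHS) \ {ε}) ∪ (FOLLOW(Y) if ε ∈ FIRST(RHS), i.e. RHS ⇒* ε)
FIRST(A) = { ',', 'd' }
FIRST(A A) = { ',', 'd' }
ε ∉ FIRST(A A), so FOLLOW(Y) is not added.
PREDICT(Y → A A) = { ',', 'd' }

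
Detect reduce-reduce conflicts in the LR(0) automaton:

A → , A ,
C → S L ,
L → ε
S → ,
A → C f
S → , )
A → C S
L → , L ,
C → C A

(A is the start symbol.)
Augment with A' → A and build the canonical LR(0) collection (I0 = CLOSURE({[A' → . A]}), then GOTO on every symbol after a dot until no new states appear). It has 16 states:
  I0: { [A → . , A ,], [A → . C S], [A → . C f], [A' → . A], [C → . C A], [C → . S L ,], [S → . , )], [S → . ,] }  — shift
  I1: { [A → , . A ,], [A → . , A ,], [A → . C S], [A → . C f], [C → . C A], [C → . S L ,], [S → , . )], [S → , .], [S → . , )], [S → . ,] }  — shift, reduce
  I2: { [A' → A .] }  — accept
  I3: { [A → . , A ,], [A → . C S], [A → . C f], [A → C . S], [A → C . f], [C → . C A], [C → . S L ,], [C → C . A], [S → . , )], [S → . ,] }  — shift
  I4: { [C → S . L ,], [L → . , L ,], [L → .] }  — shift, reduce
  I5: { [L → , . L ,], [L → . , L ,], [L → .] }  — shift, reduce
  I6: { [C → S L . ,] }  — shift
  I7: { [C → S L , .] }  — reduce
  I8: { [L → , L . ,] }  — shift
  I9: { [L → , L , .] }  — reduce
  I10: { [C → C A .] }  — reduce
  I11: { [A → C S .], [C → S . L ,], [L → . , L ,], [L → .] }  — shift, 2 reduces
  I12: { [A → C f .] }  — reduce
  I13: { [S → , ) .] }  — reduce
  I14: { [A → , A . ,] }  — shift
  I15: { [A → , A , .] }  — reduce

I11 contains complete items [A → C S .], [L → .] — reduce-reduce conflict.

Answer: Yes — I11: [A → C S .] vs [L → .]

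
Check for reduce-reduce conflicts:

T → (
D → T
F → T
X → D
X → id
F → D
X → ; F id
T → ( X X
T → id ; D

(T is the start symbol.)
Yes — I14: [D → T .] vs [F → T .]

A reduce-reduce conflict occurs when an LR(0) state has two complete items [A → α .] and [B → β .] — both call for a reduction, and with no lookahead the parser cannot choose between them.

Augment with T' → T and build the canonical LR(0) collection (I0 = CLOSURE({[T' → . T]}), then GOTO on every symbol after a dot until no new states appear). It has 16 states:
  I0: { [T → . ( X X], [T → . (], [T → . id ; D], [T' → . T] }  — shift
  I1: { [D → . T], [T → ( . X X], [T → ( .], [T → . ( X X], [T → . (], [T → . id ; D], [X → . ; F id], [X → . D], [X → . id] }  — shift, reduce
  I2: { [T' → T .] }  — accept
  I3: { [T → id . ; D] }  — shift
  I4: { [D → . T], [T → . ( X X], [T → . (], [T → . id ; D], [T → id ; . D] }  — shift
  I5: { [T → id ; D .] }  — reduce
  I6: { [D → T .] }  — reduce
  I7: { [D → . T], [F → . D], [F → . T], [T → . ( X X], [T → . (], [T → . id ; D], [X → ; . F id] }  — shift
  I8: { [X → D .] }  — reduce
  I9: { [D → . T], [T → ( X . X], [T → . ( X X], [T → . (], [T → . id ; D], [X → . ; F id], [X → . D], [X → . id] }  — shift
  I10: { [T → id . ; D], [X → id .] }  — shift, reduce
  I11: { [T → ( X X .] }  — reduce
  I12: { [F → D .] }  — reduce
  I13: { [X → ; F . id] }  — shift
  I14: { [D → T .], [F → T .] }  — 2 reduces
  I15: { [X → ; F id .] }  — reduce

I14 contains complete items [D → T .], [F → T .] — reduce-reduce conflict.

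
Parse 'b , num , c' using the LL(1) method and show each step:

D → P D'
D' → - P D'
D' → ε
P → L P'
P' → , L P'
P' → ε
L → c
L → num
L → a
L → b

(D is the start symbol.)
Stack is shown with the top on the left.

Stack        Input          Action
----------------------------------
D $          b , num , c $  output D → P D'
P D' $       b , num , c $  output P → L P'
L P' D' $    b , num , c $  output L → b
b P' D' $    b , num , c $  match 'b'
P' D' $      , num , c $    output P' → , L P'
, L P' D' $  , num , c $    match ','
L P' D' $    num , c $      output L → num
num P' D' $  num , c $      match 'num'
P' D' $      , c $          output P' → , L P'
, L P' D' $  , c $          match ','
L P' D' $    c $            output L → c
c P' D' $    c $            match 'c'
P' D' $      $              output P' → ε
D' $         $              output D' → ε
$            $              accept

The string is accepted.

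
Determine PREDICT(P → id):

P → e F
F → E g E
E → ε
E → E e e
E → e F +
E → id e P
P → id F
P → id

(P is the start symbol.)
PREDICT(P → id) = (FIRST(RHS) \ {ε}) ∪ (FOLLOW(P) if ε ∈ FIRST(RHS), i.e. RHS ⇒* ε)
FIRST(id) = { 'id' }
ε ∉ FIRST(id), so FOLLOW(P) is not added.
PREDICT(P → id) = { 'id' }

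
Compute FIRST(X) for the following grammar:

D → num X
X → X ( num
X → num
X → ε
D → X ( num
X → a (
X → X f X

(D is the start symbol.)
{ '(', 'a', 'f', 'num', ε }

To compute FIRST(X), examine every production with X on the left-hand side, reading each right-hand side left to right until a non-nullable symbol is reached.

From X → X ( num:
  - X is the symbol being defined: contributes nothing new
    X is nullable, so continue to the next symbol
  - '(' is a terminal: add '(' and stop
From X → num:
  - num is a terminal: add 'num' and stop
From X → ε:
  - ε-production, so ε ∈ FIRST(X)
From X → a (:
  - a is a terminal: add 'a' and stop
From X → X f X:
  - X is the symbol being defined: contributes nothing new
    X is nullable, so continue to the next symbol
  - f is a terminal: add 'f' and stop

Collecting: FIRST(X) = { '(', 'a', 'f', 'num', ε }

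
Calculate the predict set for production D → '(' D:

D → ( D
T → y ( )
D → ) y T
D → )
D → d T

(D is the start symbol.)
PREDICT(D → '(' D) = (FIRST(RHS) \ {ε}) ∪ (FOLLOW(D) if ε ∈ FIRST(RHS), i.e. RHS ⇒* ε)
FIRST('(' D) = { '(' }
ε ∉ FIRST('(' D), so FOLLOW(D) is not added.
PREDICT(D → '(' D) = { '(' }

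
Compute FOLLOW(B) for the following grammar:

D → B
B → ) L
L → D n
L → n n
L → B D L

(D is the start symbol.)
In D → B: B is at the end, add FOLLOW(D)
In L → B D L: B is followed by D L, add FIRST(D L) \ {ε} = { ')' }

The FOLLOW sets referred to above (computed the same way, to a fixed point):
  FOLLOW(D) = { $, ')', 'n' }

Taking the union: FOLLOW(B) = { $, ')', 'n' }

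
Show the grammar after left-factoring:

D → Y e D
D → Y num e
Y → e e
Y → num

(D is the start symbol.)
Left-factoring transforms A → αβ₁ | αβ₂ into A → αA' and A' → β₁ | β₂
(α is the longest common prefix among the alternatives). Repeat until
no nonterminal has two alternatives with a common prefix.

Round 1: D has alternatives sharing prefix 'Y'. Introduce D': D → Y D'
  Add: D' → e D
  Add: D' → num e

No remaining common prefixes — done.

Resulting grammar:
D → Y D'
D' → e D
D' → num e
Y → e e
Y → num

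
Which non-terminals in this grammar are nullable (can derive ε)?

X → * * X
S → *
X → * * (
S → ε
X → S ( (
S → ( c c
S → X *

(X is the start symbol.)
ε-productions: S → ε
So S is immediately nullable.
No further non-terminal can be added: every production for the remaining non-terminals contains a terminal or a non-nullable non-terminal.
Nullable = { 'S' }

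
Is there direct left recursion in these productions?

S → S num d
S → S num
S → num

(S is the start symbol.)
Direct left recursion occurs when N → N α for some non-terminal N (the right-hand side begins with the left-hand side itself).

S → S num d: LEFT RECURSIVE (starts with S)
S → S num: LEFT RECURSIVE (starts with S)
S → num: starts with num

The grammar has direct left recursion on: S.

Answer: Yes, S is left-recursive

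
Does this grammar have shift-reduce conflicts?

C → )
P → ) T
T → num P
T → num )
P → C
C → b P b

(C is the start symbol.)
Augment with C' → C and build the canonical LR(0) collection (I0 = CLOSURE({[C' → . C]}), then GOTO on every symbol after a dot until no new states appear). It has 12 states:
  I0: { [C → . )], [C → . b P b], [C' → . C] }  — shift
  I1: { [C → ) .] }  — reduce
  I2: { [C' → C .] }  — accept
  I3: { [C → . )], [C → . b P b], [C → b . P b], [P → . ) T], [P → . C] }  — shift
  I4: { [C → ) .], [P → ) . T], [T → . num )], [T → . num P] }  — shift, reduce
  I5: { [P → C .] }  — reduce
  I6: { [C → b P . b] }  — shift
  I7: { [C → b P b .] }  — reduce
  I8: { [P → ) T .] }  — reduce
  I9: { [C → . )], [C → . b P b], [P → . ) T], [P → . C], [T → num . )], [T → num . P] }  — shift
  I10: { [C → ) .], [P → ) . T], [T → . num )], [T → . num P], [T → num ) .] }  — shift, 2 reduces
  I11: { [T → num P .] }  — reduce

I4 contains reduce item [C → ) .] and shift items [T → . num )], [T → . num P] — shift-reduce conflict.
I10 contains reduce items [C → ) .], [T → num ) .] and shift items [T → . num )], [T → . num P] — shift-reduce conflict.

Answer: Yes — I4: [C → ) .] vs [T → . num )]; I10: [C → ) .] vs [T → . num )]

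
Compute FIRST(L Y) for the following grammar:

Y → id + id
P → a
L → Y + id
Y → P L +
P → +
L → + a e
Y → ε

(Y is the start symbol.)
FIRST sets of the non-terminals involved (from the grammar, by fixed-point iteration):
  FIRST(L) = { '+', 'a', 'id' }

To compute FIRST(L Y), process the symbols left to right:
Symbol L is a non-terminal. Add FIRST(L) \ {ε} = { '+', 'a', 'id' }
L is not nullable (ε ∉ FIRST(L)), so stop here.
FIRST(L Y) = { '+', 'a', 'id' }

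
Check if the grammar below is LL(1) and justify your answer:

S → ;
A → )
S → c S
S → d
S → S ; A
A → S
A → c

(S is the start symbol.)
A grammar is LL(1) if for each non-terminal N with multiple productions, the predict sets of those productions are pairwise disjoint, where PREDICT(N → α) = (FIRST(α) \ {ε}) ∪ (FOLLOW(N) if α ⇒* ε).

Relevant sets:
  FIRST(S) = { ';', 'c', 'd' }

For S:
  PREDICT(S → ';') = { ';' }
  PREDICT(S → c S) = { 'c' }
  PREDICT(S → d) = { 'd' }
  PREDICT(S → S ';' A) = { ';', 'c', 'd' }
For A:
  PREDICT(A → ')') = { ')' }
  PREDICT(A → S) = { ';', 'c', 'd' }
  PREDICT(A → c) = { 'c' }

Conflict found: Predict set conflict for S: { ';' }
The grammar is NOT LL(1).

Answer: No. Predict set conflict for S: { ';' }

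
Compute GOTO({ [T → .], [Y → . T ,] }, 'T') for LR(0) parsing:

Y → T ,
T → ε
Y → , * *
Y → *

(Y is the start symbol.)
{ [Y → T . ,] }

GOTO(I, 'T') = CLOSURE({ [A → αX.β] : [A → α.Xβ] ∈ I, X = 'T' })

Items with dot before 'T', with the dot advanced:
  [Y → . T ,] → [Y → T . ,]
Closure adds nothing (no advanced item has the dot before a non-terminal).

GOTO = { [Y → T . ,] }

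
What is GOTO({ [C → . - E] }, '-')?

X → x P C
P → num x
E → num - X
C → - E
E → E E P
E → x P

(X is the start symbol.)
{ [C → - . E], [E → . E E P], [E → . num - X], [E → . x P] }

GOTO(I, '-') = CLOSURE({ [A → αX.β] : [A → α.Xβ] ∈ I, X = '-' })

Items with dot before '-', with the dot advanced:
  [C → . - E] → [C → - . E]
Closure of the advanced items:
  [C → - . E] has the dot before E: add [E → . num - X], [E → . E E P], [E → . x P]

GOTO = { [C → - . E], [E → . E E P], [E → . num - X], [E → . x P] }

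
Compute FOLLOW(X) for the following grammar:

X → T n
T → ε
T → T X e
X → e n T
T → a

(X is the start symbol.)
{ $, 'e' }

X is the start symbol, so $ ∈ FOLLOW(X).
In T → T X e: X is followed by e, add FIRST(e) \ {ε} = { 'e' }

Taking the union: FOLLOW(X) = { $, 'e' }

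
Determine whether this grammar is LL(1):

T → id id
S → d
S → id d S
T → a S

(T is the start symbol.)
A grammar is LL(1) if for each non-terminal N with multiple productions, the predict sets of those productions are pairwise disjoint, where PREDICT(N → α) = (FIRST(α) \ {ε}) ∪ (FOLLOW(N) if α ⇒* ε).

For T:
  PREDICT(T → id id) = { 'id' }
  PREDICT(T → a S) = { 'a' }
For S:
  PREDICT(S → d) = { 'd' }
  PREDICT(S → id d S) = { 'id' }

All predict sets are disjoint. The grammar IS LL(1).

Answer: Yes, the grammar is LL(1).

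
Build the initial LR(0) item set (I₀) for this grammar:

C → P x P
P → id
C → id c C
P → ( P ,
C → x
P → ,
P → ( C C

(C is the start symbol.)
{ [C → . P x P], [C → . id c C], [C → . x], [C' → . C], [P → . ( C C], [P → . ( P ,], [P → . ,], [P → . id] }

First, augment the grammar with C' → C
I₀ = CLOSURE({ [C' → . C] }):
  [C' → . C] has the dot before C: add [C → . P x P], [C → . id c C], [C → . x]
  [C → . P x P] has the dot before P: add [P → . id], [P → . ( P ,], [P → . ,], [P → . ( C C]
No further items can be added.

I₀ = { [C → . P x P], [C → . id c C], [C → . x], [C' → . C], [P → . ( C C], [P → . ( P ,], [P → . ,], [P → . id] }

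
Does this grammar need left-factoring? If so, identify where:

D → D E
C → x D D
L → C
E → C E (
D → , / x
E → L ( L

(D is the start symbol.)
No, left-factoring is not needed

Left-factoring is needed when two productions for the same non-terminal
share a common prefix on the right-hand side.

Productions for D:
  D → D E
  D → , / x
Productions for E:
  E → C E (
  E → L ( L

No common prefixes found.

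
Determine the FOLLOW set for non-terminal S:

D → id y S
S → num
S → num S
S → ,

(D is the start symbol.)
In D → id y S: S is at the end, add FOLLOW(D)
In S → num S: S is at the end; this adds FOLLOW(S) to itself — nothing new

The FOLLOW sets referred to above (computed the same way, to a fixed point):
  FOLLOW(D) = { $ }

Taking the union: FOLLOW(S) = { $ }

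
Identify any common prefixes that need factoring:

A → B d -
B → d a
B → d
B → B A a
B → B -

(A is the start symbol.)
Left-factoring is needed when two productions for the same non-terminal
share a common prefix on the right-hand side.

Productions for B:
  B → d a
  B → d
  B → B A a
  B → B -

Found common prefix 'd' in productions for B
Found common prefix 'B' in productions for B

Answer: Yes, B has productions with common prefix 'd'; B has productions with common prefix 'B'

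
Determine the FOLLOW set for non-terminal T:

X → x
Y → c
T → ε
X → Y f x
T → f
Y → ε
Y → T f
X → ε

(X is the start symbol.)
In Y → T f: T is followed by f, add FIRST(f) \ {ε} = { 'f' }

Taking the union: FOLLOW(T) = { 'f' }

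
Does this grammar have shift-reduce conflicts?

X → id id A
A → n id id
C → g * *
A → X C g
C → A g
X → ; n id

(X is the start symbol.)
A shift-reduce conflict occurs when an LR(0) state has both:
  - a complete (reduce) item [A → α .] (dot at the end), and
  - a shift item [B → β . c γ] (dot before a terminal).

Augment with X' → X and build the canonical LR(0) collection (I0 = CLOSURE({[X' → . X]}), then GOTO on every symbol after a dot until no new states appear). It has 19 states:
  I0: { [X → . ; n id], [X → . id id A], [X' → . X] }  — shift
  I1: { [X → ; . n id] }  — shift
  I2: { [X' → X .] }  — accept
  I3: { [X → id . id A] }  — shift
  I4: { [A → . X C g], [A → . n id id], [X → . ; n id], [X → . id id A], [X → id id . A] }  — shift
  I5: { [X → id id A .] }  — reduce
  I6: { [A → . X C g], [A → . n id id], [A → X . C g], [C → . A g], [C → . g * *], [X → . ; n id], [X → . id id A] }  — shift
  I7: { [A → n . id id] }  — shift
  I8: { [A → n id . id] }  — shift
  I9: { [A → n id id .] }  — reduce
  I10: { [C → A . g] }  — shift
  I11: { [A → X C . g] }  — shift
  I12: { [C → g . * *] }  — shift
  I13: { [C → g * . *] }  — shift
  I14: { [C → g * * .] }  — reduce
  I15: { [A → X C g .] }  — reduce
  I16: { [C → A g .] }  — reduce
  I17: { [X → ; n . id] }  — shift
  I18: { [X → ; n id .] }  — reduce

No state contains both a complete item and a shift item.

Answer: No shift-reduce conflicts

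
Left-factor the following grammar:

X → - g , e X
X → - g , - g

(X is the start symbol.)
X → - g , X'
X' → e X
X' → - g

Left-factoring transforms A → αβ₁ | αβ₂ into A → αA' and A' → β₁ | β₂
(α is the longest common prefix among the alternatives). Repeat until
no nonterminal has two alternatives with a common prefix.

Round 1: X has alternatives sharing prefix '- g ,'. Introduce X': X → - g , X'
  Add: X' → e X
  Add: X' → - g

No remaining common prefixes — done.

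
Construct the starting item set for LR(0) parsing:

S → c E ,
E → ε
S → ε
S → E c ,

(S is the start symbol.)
First, augment the grammar with S' → S
I₀ = CLOSURE({ [S' → . S] }):
  [S' → . S] has the dot before S: add [S → . c E ,], [S → .], [S → . E c ,]
  [S → . E c ,] has the dot before E: add [E → .]
No further items can be added.

I₀ = { [E → .], [S → . E c ,], [S → . c E ,], [S → .], [S' → . S] }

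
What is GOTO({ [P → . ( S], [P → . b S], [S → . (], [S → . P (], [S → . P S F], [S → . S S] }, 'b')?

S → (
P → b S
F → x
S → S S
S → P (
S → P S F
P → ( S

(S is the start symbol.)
{ [P → . ( S], [P → . b S], [P → b . S], [S → . (], [S → . P (], [S → . P S F], [S → . S S] }

GOTO(I, 'b') = CLOSURE({ [A → αX.β] : [A → α.Xβ] ∈ I, X = 'b' })

Items with dot before 'b', with the dot advanced:
  [P → . b S] → [P → b . S]
Closure of the advanced items:
  [P → b . S] has the dot before S: add [S → . (], [S → . S S], [S → . P (], [S → . P S F]
  [S → . P (] has the dot before P: add [P → . b S], [P → . ( S]

GOTO = { [P → . ( S], [P → . b S], [P → b . S], [S → . (], [S → . P (], [S → . P S F], [S → . S S] }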